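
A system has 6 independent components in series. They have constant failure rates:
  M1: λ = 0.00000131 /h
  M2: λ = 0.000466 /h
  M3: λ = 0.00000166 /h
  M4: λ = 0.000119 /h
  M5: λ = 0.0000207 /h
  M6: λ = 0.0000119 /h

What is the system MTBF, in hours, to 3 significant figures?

Series of exponential components: λ_sys = Σ λ_i
λ_sys = 0.00000131 + 0.000466 + 0.00000166 + 0.000119 + 0.0000207 + 0.0000119 = 6.2057e-04 /h
MTBF = 1 / λ_sys = 1610 h

1610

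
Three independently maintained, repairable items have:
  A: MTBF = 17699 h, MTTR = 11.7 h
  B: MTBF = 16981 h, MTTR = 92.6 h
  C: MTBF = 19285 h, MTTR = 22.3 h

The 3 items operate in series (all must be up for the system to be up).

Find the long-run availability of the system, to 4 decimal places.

A(A) = MTBF/(MTBF+MTTR) = 17699/(17699+11.7) = 0.999339
A(B) = MTBF/(MTBF+MTTR) = 16981/(16981+92.6) = 0.994576
A(C) = MTBF/(MTBF+MTTR) = 19285/(19285+22.3) = 0.998845
Series availability: 0.999339 × 0.994576 × 0.998845 = 0.9928

0.9928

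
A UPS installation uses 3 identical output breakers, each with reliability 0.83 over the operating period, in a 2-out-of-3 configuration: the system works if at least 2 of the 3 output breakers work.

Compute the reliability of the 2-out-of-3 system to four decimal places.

R = Σ_{i=2}^{3} C(3,i) p^i (1−p)^{3−i} with p = 0.83
C(3,2)·0.83^2·0.17^1 = 0.351339
C(3,3)·0.83^3·0.17^0 = 0.571787
Sum = 0.9231

0.9231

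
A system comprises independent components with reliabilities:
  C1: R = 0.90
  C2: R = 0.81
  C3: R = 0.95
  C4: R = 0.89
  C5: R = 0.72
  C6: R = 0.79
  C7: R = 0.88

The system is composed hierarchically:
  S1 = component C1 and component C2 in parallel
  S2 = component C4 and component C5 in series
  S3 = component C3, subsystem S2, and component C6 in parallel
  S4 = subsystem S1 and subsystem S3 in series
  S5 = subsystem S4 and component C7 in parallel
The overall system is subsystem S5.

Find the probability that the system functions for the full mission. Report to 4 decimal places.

0.9973

Parallel (C1 and C2): 1 − (1 − 0.900000)(1 − 0.810000) = 0.981000
Series (C4 and C5): 0.890000 × 0.720000 = 0.640800
Parallel (C3, [0.640800], and C6): 1 − (1 − 0.950000)(1 − 0.640800)(1 − 0.790000) = 0.996228
Series ([0.981000] and [0.996228]): 0.981000 × 0.996228 = 0.977300
Parallel ([0.977300] and C7): 1 − (1 − 0.977300)(1 − 0.880000) = 0.9973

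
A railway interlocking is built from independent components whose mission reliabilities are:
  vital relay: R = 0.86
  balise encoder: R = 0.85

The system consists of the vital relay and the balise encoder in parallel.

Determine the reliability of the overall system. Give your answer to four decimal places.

0.9790

Parallel (vital relay and balise encoder): 1 − (1 − 0.860000)(1 − 0.850000) = 0.9790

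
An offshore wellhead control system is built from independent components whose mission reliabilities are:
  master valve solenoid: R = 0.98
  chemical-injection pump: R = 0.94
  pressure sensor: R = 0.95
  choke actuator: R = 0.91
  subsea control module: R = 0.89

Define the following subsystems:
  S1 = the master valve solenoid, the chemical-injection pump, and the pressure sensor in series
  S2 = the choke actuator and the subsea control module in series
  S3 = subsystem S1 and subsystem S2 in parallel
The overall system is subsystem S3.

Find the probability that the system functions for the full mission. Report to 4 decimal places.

Series (master valve solenoid, chemical-injection pump, and pressure sensor): 0.980000 × 0.940000 × 0.950000 = 0.875140
Series (choke actuator and subsea control module): 0.910000 × 0.890000 = 0.809900
Parallel ([0.875140] and [0.809900]): 1 − (1 − 0.875140)(1 − 0.809900) = 0.9763

0.9763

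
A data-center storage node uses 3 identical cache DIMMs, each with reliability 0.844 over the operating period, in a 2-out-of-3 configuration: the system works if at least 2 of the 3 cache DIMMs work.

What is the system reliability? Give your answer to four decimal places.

0.9346

R = Σ_{i=2}^{3} C(3,i) p^i (1−p)^{3−i} with p = 0.844
C(3,2)·0.844^2·0.156^1 = 0.333373
C(3,3)·0.844^3·0.156^0 = 0.601212
Sum = 0.9346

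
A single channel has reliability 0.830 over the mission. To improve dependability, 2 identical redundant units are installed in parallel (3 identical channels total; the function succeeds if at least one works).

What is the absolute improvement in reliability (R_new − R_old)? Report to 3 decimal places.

0.165

R_before = 0.830
R_after = 1 − (1 − 0.830)^3 = 0.995
ΔR = 0.995 − 0.830 = 0.165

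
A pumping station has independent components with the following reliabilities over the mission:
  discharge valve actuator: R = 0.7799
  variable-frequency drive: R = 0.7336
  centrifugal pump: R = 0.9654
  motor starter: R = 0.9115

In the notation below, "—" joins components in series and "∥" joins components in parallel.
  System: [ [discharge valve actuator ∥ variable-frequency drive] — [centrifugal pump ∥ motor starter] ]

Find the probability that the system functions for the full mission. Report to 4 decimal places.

Parallel (discharge valve actuator and variable-frequency drive): 1 − (1 − 0.779900)(1 − 0.733600) = 0.941365
Parallel (centrifugal pump and motor starter): 1 − (1 − 0.965400)(1 − 0.911500) = 0.996938
Series ([0.941365] and [0.996938]): 0.941365 × 0.996938 = 0.9385

0.9385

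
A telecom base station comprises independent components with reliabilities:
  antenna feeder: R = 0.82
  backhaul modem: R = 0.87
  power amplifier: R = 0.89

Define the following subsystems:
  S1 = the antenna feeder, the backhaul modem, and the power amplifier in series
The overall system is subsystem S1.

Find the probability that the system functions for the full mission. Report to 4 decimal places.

Series (antenna feeder, backhaul modem, and power amplifier): 0.820000 × 0.870000 × 0.890000 = 0.6349

0.6349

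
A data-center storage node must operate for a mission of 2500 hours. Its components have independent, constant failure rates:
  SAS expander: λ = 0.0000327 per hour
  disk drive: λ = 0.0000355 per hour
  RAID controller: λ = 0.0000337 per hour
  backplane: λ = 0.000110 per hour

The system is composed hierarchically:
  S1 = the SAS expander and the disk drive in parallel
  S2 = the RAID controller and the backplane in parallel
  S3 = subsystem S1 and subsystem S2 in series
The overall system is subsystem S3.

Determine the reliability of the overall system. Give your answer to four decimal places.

R(SAS expander) = exp(−0.0000327 × 2500) = 0.921502
R(disk drive) = exp(−0.0000355 × 2500) = 0.915074
R(RAID controller) = exp(−0.0000337 × 2500) = 0.919201
R(backplane) = exp(−0.000110 × 2500) = 0.759572
Parallel (SAS expander and disk drive): 1 − (1 − 0.921502)(1 − 0.915074) = 0.993333
Parallel (RAID controller and backplane): 1 − (1 − 0.919201)(1 − 0.759572) = 0.980574
Series ([0.993333] and [0.980574]): 0.993333 × 0.980574 = 0.9740

0.9740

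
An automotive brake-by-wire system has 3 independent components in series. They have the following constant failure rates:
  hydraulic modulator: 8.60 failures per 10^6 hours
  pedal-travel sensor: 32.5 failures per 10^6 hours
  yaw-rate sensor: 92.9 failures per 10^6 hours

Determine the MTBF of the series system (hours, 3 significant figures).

Series of exponential components: λ_sys = Σ λ_i
λ_sys = 0.00000860 + 0.0000325 + 0.0000929 = 1.3400e-04 /h
MTBF = 1 / λ_sys = 7460 h

7460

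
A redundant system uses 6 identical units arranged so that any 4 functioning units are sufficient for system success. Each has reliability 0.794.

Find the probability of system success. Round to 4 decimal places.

0.8936

R = Σ_{i=4}^{6} C(6,i) p^i (1−p)^{6−i} with p = 0.794
C(6,4)·0.794^4·0.206^2 = 0.252993
C(6,5)·0.794^5·0.206^1 = 0.390051
C(6,6)·0.794^6·0.206^0 = 0.250567
Sum = 0.8936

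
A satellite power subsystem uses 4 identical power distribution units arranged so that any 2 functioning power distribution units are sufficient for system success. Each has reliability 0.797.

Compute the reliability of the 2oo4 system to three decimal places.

R = Σ_{i=2}^{4} C(4,i) p^i (1−p)^{4−i} with p = 0.797
C(4,2)·0.797^2·0.203^2 = 0.15706
C(4,3)·0.797^3·0.203^1 = 0.41108
C(4,4)·0.797^4·0.203^0 = 0.40349
Sum = 0.972

0.972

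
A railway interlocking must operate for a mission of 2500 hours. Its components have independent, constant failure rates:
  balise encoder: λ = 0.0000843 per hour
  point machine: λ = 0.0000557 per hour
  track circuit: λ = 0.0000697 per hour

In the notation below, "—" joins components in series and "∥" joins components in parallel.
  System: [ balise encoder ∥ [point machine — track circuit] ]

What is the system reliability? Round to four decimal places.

0.9489

R(balise encoder) = exp(−0.0000843 × 2500) = 0.809977
R(point machine) = exp(−0.0000557 × 2500) = 0.870010
R(track circuit) = exp(−0.0000697 × 2500) = 0.840087
Series (point machine and track circuit): 0.870010 × 0.840087 = 0.730884
Parallel (balise encoder and [0.730884]): 1 − (1 − 0.809977)(1 − 0.730884) = 0.9489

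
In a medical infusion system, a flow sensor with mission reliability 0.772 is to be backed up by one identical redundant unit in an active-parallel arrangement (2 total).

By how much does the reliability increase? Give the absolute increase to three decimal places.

R_before = 0.772
R_after = 1 − (1 − 0.772)^2 = 0.948
ΔR = 0.948 − 0.772 = 0.176

0.176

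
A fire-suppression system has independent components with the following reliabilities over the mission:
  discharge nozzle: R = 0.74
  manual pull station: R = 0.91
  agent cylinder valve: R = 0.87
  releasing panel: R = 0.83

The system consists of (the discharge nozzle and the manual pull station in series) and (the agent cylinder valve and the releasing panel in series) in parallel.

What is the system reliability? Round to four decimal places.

Series (discharge nozzle and manual pull station): 0.740000 × 0.910000 = 0.673400
Series (agent cylinder valve and releasing panel): 0.870000 × 0.830000 = 0.722100
Parallel ([0.673400] and [0.722100]): 1 − (1 − 0.673400)(1 − 0.722100) = 0.9092

0.9092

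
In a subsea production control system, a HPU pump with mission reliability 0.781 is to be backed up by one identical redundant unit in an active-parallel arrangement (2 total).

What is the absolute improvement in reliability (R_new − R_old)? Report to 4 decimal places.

0.1710

R_before = 0.781
R_after = 1 − (1 − 0.781)^2 = 0.9520
ΔR = 0.9520 − 0.781 = 0.1710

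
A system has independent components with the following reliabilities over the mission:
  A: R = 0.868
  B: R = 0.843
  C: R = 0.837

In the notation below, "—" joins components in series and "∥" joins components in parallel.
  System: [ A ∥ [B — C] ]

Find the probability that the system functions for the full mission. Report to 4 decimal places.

0.9611

Series (B and C): 0.843000 × 0.837000 = 0.705591
Parallel (A and [0.705591]): 1 − (1 − 0.868000)(1 − 0.705591) = 0.9611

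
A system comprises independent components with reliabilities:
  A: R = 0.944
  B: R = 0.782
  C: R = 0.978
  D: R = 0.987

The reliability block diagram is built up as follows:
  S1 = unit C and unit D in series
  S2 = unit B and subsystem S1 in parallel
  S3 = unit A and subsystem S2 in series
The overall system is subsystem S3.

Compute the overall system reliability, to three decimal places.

0.937

Series (C and D): 0.97800 × 0.98700 = 0.96529
Parallel (B and [0.96529]): 1 − (1 − 0.78200)(1 − 0.96529) = 0.99243
Series (A and [0.99243]): 0.94400 × 0.99243 = 0.937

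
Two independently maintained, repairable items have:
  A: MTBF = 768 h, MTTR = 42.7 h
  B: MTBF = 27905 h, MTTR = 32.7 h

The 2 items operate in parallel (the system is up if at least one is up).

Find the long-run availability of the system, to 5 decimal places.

0.99994

A(A) = MTBF/(MTBF+MTTR) = 768/(768+42.7) = 0.947329
A(B) = MTBF/(MTBF+MTTR) = 27905/(27905+32.7) = 0.998830
Parallel availability: 1 − (1 − 0.947329)(1 − 0.998830) = 0.99994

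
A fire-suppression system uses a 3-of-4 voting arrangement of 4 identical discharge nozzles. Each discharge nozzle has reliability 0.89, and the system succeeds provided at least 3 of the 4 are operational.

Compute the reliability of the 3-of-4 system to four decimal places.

R = Σ_{i=3}^{4} C(4,i) p^i (1−p)^{4−i} with p = 0.89
C(4,3)·0.89^3·0.11^1 = 0.310186
C(4,4)·0.89^4·0.11^0 = 0.627422
Sum = 0.9376

0.9376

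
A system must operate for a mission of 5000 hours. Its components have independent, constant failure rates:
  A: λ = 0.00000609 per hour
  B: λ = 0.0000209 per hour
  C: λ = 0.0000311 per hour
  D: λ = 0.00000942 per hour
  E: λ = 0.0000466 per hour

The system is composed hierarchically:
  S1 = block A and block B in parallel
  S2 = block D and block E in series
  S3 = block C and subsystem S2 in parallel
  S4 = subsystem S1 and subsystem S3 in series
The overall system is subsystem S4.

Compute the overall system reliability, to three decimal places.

0.962

R(A) = exp(−0.00000609 × 5000) = 0.97001
R(B) = exp(−0.0000209 × 5000) = 0.90077
R(C) = exp(−0.0000311 × 5000) = 0.85599
R(D) = exp(−0.00000942 × 5000) = 0.95399
R(E) = exp(−0.0000466 × 5000) = 0.79215
Parallel (A and B): 1 − (1 − 0.97001)(1 − 0.90077) = 0.99702
Series (D and E): 0.95399 × 0.79215 = 0.75570
Parallel (C and [0.75570]): 1 − (1 − 0.85599)(1 − 0.75570) = 0.96482
Series ([0.99702] and [0.96482]): 0.99702 × 0.96482 = 0.962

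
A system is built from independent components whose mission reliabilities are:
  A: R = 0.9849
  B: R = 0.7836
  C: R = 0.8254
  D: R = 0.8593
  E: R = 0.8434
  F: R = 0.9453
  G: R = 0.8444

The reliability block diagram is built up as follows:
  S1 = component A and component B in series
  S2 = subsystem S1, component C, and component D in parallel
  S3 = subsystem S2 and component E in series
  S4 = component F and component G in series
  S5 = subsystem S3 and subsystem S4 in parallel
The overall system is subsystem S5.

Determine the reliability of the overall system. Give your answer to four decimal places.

0.9674

Series (A and B): 0.984900 × 0.783600 = 0.771768
Parallel ([0.771768], C, and D): 1 − (1 − 0.771768)(1 − 0.825400)(1 − 0.859300) = 0.994393
Series ([0.994393] and E): 0.994393 × 0.843400 = 0.838671
Series (F and G): 0.945300 × 0.844400 = 0.798211
Parallel ([0.838671] and [0.798211]): 1 − (1 − 0.838671)(1 − 0.798211) = 0.9674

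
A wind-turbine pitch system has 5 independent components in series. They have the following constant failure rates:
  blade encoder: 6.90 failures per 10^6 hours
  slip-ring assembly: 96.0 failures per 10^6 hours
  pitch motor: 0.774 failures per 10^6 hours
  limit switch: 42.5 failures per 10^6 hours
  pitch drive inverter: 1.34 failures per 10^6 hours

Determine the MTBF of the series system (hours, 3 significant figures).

Series of exponential components: λ_sys = Σ λ_i
λ_sys = 0.00000690 + 0.0000960 + 0.000000774 + 0.0000425 + 0.00000134 = 1.4751e-04 /h
MTBF = 1 / λ_sys = 6780 h

6780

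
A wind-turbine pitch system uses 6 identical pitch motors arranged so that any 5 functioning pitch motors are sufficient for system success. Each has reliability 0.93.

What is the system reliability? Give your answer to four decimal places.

R = Σ_{i=5}^{6} C(6,i) p^i (1−p)^{6−i} with p = 0.93
C(6,5)·0.93^5·0.07^1 = 0.292189
C(6,6)·0.93^6·0.07^0 = 0.646990
Sum = 0.9392

0.9392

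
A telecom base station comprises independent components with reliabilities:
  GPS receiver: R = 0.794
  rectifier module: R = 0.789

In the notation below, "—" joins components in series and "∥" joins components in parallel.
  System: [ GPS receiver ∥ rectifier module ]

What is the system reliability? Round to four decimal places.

Parallel (GPS receiver and rectifier module): 1 − (1 − 0.794000)(1 − 0.789000) = 0.9565

0.9565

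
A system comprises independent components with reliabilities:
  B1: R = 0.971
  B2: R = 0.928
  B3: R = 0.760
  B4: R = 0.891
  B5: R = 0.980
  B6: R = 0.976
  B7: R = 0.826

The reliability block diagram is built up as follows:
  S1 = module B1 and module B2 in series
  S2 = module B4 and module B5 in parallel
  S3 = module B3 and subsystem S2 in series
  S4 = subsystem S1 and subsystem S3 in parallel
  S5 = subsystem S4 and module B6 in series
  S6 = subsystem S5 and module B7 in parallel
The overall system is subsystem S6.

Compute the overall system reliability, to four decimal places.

0.9918

Series (B1 and B2): 0.971000 × 0.928000 = 0.901088
Parallel (B4 and B5): 1 − (1 − 0.891000)(1 − 0.980000) = 0.997820
Series (B3 and [0.997820]): 0.760000 × 0.997820 = 0.758343
Parallel ([0.901088] and [0.758343]): 1 − (1 − 0.901088)(1 − 0.758343) = 0.976097
Series ([0.976097] and B6): 0.976097 × 0.976000 = 0.952671
Parallel ([0.952671] and B7): 1 − (1 − 0.952671)(1 − 0.826000) = 0.9918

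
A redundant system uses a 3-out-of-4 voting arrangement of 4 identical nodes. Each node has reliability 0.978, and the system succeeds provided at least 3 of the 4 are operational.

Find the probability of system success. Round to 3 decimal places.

0.997

R = Σ_{i=3}^{4} C(4,i) p^i (1−p)^{4−i} with p = 0.978
C(4,3)·0.978^3·0.022^1 = 0.08232
C(4,4)·0.978^4·0.022^0 = 0.91486
Sum = 0.997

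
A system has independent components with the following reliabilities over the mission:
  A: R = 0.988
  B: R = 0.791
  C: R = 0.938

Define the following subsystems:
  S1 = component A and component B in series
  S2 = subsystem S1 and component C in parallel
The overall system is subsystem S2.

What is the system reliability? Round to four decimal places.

0.9865

Series (A and B): 0.988000 × 0.791000 = 0.781508
Parallel ([0.781508] and C): 1 − (1 − 0.781508)(1 − 0.938000) = 0.9865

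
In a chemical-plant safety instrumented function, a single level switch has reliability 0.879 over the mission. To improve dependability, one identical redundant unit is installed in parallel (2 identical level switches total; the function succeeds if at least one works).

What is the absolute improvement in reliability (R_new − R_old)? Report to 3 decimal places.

0.106

R_before = 0.879
R_after = 1 − (1 − 0.879)^2 = 0.985
ΔR = 0.985 − 0.879 = 0.106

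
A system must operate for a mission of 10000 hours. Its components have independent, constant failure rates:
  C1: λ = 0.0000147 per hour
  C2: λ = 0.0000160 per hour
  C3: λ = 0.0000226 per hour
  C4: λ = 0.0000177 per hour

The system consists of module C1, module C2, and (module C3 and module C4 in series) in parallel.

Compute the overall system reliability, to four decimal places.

0.9933

R(C1) = exp(−0.0000147 × 10000) = 0.863294
R(C2) = exp(−0.0000160 × 10000) = 0.852144
R(C3) = exp(−0.0000226 × 10000) = 0.797718
R(C4) = exp(−0.0000177 × 10000) = 0.837780
Series (C3 and C4): 0.797718 × 0.837780 = 0.668312
Parallel (C1, C2, and [0.668312]): 1 − (1 − 0.863294)(1 − 0.852144)(1 − 0.668312) = 0.9933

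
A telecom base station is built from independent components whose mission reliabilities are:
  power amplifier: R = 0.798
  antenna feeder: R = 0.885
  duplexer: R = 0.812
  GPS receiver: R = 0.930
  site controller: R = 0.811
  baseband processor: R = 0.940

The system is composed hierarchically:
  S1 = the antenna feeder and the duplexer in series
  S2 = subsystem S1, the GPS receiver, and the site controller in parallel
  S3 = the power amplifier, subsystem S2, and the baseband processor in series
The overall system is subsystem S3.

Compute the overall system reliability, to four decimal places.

Series (antenna feeder and duplexer): 0.885000 × 0.812000 = 0.718620
Parallel ([0.718620], GPS receiver, and site controller): 1 − (1 − 0.718620)(1 − 0.930000)(1 − 0.811000) = 0.996277
Series (power amplifier, [0.996277], and baseband processor): 0.798000 × 0.996277 × 0.940000 = 0.7473

0.7473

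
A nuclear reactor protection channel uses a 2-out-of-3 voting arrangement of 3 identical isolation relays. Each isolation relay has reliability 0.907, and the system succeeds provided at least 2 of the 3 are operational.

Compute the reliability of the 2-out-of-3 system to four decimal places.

0.9757

R = Σ_{i=2}^{3} C(3,i) p^i (1−p)^{3−i} with p = 0.907
C(3,2)·0.907^2·0.093^1 = 0.229519
C(3,3)·0.907^3·0.093^0 = 0.746143
Sum = 0.9757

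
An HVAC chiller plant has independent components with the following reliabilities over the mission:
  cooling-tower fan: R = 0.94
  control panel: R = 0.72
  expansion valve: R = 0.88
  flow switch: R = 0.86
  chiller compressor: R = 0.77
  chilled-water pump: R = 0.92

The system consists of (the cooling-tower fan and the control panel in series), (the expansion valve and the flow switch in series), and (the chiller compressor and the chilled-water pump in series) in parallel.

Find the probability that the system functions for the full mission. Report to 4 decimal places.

0.9771

Series (cooling-tower fan and control panel): 0.940000 × 0.720000 = 0.676800
Series (expansion valve and flow switch): 0.880000 × 0.860000 = 0.756800
Series (chiller compressor and chilled-water pump): 0.770000 × 0.920000 = 0.708400
Parallel ([0.676800], [0.756800], and [0.708400]): 1 − (1 − 0.676800)(1 − 0.756800)(1 − 0.708400) = 0.9771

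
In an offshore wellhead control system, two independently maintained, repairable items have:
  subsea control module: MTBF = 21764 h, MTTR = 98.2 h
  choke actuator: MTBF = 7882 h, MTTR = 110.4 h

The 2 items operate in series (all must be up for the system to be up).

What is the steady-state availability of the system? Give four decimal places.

A(subsea control module) = MTBF/(MTBF+MTTR) = 21764/(21764+98.2) = 0.995508
A(choke actuator) = MTBF/(MTBF+MTTR) = 7882/(7882+110.4) = 0.986187
Series availability: 0.995508 × 0.986187 = 0.9818

0.9818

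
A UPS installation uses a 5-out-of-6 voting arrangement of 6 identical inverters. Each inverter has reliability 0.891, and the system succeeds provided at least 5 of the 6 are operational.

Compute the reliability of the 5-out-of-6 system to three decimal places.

R = Σ_{i=5}^{6} C(6,i) p^i (1−p)^{6−i} with p = 0.891
C(6,5)·0.891^5·0.109^1 = 0.36725
C(6,6)·0.891^6·0.109^0 = 0.50034
Sum = 0.868

0.868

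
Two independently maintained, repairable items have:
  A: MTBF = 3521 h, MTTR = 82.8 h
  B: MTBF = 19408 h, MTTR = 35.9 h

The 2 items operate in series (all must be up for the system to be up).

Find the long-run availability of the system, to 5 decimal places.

0.97522

A(A) = MTBF/(MTBF+MTTR) = 3521/(3521+82.8) = 0.977024
A(B) = MTBF/(MTBF+MTTR) = 19408/(19408+35.9) = 0.998154
Series availability: 0.977024 × 0.998154 = 0.97522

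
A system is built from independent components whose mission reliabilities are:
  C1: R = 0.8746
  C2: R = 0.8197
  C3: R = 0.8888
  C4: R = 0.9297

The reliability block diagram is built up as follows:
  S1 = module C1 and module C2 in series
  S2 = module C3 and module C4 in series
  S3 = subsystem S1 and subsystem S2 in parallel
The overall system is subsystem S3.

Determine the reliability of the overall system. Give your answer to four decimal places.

0.9508

Series (C1 and C2): 0.874600 × 0.819700 = 0.716910
Series (C3 and C4): 0.888800 × 0.929700 = 0.826317
Parallel ([0.716910] and [0.826317]): 1 − (1 − 0.716910)(1 − 0.826317) = 0.9508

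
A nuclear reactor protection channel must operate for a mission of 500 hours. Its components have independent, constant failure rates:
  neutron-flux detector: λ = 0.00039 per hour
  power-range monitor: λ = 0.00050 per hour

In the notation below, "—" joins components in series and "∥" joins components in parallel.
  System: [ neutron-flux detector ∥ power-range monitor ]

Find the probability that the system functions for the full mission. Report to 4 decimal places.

R(neutron-flux detector) = exp(−0.00039 × 500) = 0.822835
R(power-range monitor) = exp(−0.00050 × 500) = 0.778801
Parallel (neutron-flux detector and power-range monitor): 1 − (1 − 0.822835)(1 − 0.778801) = 0.9608

0.9608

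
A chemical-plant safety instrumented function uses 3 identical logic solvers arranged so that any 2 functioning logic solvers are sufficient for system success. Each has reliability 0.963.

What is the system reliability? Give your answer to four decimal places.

R = Σ_{i=2}^{3} C(3,i) p^i (1−p)^{3−i} with p = 0.963
C(3,2)·0.963^2·0.037^1 = 0.102938
C(3,3)·0.963^3·0.037^0 = 0.893056
Sum = 0.9960

0.9960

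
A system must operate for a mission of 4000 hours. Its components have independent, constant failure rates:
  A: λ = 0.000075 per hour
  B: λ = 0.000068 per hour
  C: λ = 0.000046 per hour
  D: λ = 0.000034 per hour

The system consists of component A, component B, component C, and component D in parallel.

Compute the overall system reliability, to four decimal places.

0.9987

R(A) = exp(−0.000075 × 4000) = 0.740818
R(B) = exp(−0.000068 × 4000) = 0.761854
R(C) = exp(−0.000046 × 4000) = 0.831936
R(D) = exp(−0.000034 × 4000) = 0.872843
Parallel (A, B, C, and D): 1 − (1 − 0.740818)(1 − 0.761854)(1 − 0.831936)(1 − 0.872843) = 0.9987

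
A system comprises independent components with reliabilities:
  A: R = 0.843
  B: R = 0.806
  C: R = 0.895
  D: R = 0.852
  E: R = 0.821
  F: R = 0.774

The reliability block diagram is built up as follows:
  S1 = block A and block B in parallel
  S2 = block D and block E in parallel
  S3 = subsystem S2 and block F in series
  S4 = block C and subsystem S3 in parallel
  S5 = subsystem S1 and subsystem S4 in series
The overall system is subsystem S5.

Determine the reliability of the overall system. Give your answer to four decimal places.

0.9444

Parallel (A and B): 1 − (1 − 0.843000)(1 − 0.806000) = 0.969542
Parallel (D and E): 1 − (1 − 0.852000)(1 − 0.821000) = 0.973508
Series ([0.973508] and F): 0.973508 × 0.774000 = 0.753495
Parallel (C and [0.753495]): 1 − (1 − 0.895000)(1 − 0.753495) = 0.974117
Series ([0.969542] and [0.974117]): 0.969542 × 0.974117 = 0.9444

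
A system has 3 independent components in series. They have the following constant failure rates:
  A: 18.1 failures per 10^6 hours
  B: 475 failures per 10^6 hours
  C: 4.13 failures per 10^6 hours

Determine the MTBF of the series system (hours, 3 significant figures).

Series of exponential components: λ_sys = Σ λ_i
λ_sys = 0.0000181 + 0.000475 + 0.00000413 = 4.9723e-04 /h
MTBF = 1 / λ_sys = 2010 h

2010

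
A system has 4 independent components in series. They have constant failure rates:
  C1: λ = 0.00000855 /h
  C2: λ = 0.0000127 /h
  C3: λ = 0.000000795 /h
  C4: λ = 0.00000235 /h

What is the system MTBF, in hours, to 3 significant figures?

Series of exponential components: λ_sys = Σ λ_i
λ_sys = 0.00000855 + 0.0000127 + 0.000000795 + 0.00000235 = 2.4395e-05 /h
MTBF = 1 / λ_sys = 41000 h

41000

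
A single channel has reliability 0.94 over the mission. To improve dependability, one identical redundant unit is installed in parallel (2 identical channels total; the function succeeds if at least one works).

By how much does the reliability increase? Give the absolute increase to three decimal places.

0.056

R_before = 0.94
R_after = 1 − (1 − 0.94)^2 = 0.996
ΔR = 0.996 − 0.94 = 0.056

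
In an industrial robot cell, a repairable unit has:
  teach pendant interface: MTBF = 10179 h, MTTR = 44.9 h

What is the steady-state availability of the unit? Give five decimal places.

0.99561

A(teach pendant interface) = MTBF/(MTBF+MTTR) = 10179/(10179+44.9) = 0.99561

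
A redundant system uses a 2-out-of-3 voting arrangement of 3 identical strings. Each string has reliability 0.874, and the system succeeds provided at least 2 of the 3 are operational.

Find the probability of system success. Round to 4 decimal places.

0.9564

R = Σ_{i=2}^{3} C(3,i) p^i (1−p)^{3−i} with p = 0.874
C(3,2)·0.874^2·0.126^1 = 0.288745
C(3,3)·0.874^3·0.126^0 = 0.667628
Sum = 0.9564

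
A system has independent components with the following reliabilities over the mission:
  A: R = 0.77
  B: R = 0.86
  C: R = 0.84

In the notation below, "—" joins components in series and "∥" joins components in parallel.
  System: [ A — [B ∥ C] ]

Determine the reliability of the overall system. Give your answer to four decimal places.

Parallel (B and C): 1 − (1 − 0.860000)(1 − 0.840000) = 0.977600
Series (A and [0.977600]): 0.770000 × 0.977600 = 0.7528

0.7528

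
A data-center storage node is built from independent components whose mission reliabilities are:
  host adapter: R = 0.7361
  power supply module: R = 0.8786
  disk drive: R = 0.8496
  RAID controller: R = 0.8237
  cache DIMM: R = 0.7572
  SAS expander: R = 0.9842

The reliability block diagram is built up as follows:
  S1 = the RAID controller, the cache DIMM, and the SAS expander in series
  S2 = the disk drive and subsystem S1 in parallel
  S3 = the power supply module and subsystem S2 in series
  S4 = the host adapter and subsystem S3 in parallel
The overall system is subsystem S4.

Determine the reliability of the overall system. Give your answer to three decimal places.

0.954

Series (RAID controller, cache DIMM, and SAS expander): 0.82370 × 0.75720 × 0.98420 = 0.61385
Parallel (disk drive and [0.61385]): 1 − (1 − 0.84960)(1 − 0.61385) = 0.94192
Series (power supply module and [0.94192]): 0.87860 × 0.94192 = 0.82757
Parallel (host adapter and [0.82757]): 1 − (1 − 0.73610)(1 − 0.82757) = 0.954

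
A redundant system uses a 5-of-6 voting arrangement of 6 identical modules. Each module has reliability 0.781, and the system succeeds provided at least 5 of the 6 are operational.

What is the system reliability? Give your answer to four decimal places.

0.6088

R = Σ_{i=5}^{6} C(6,i) p^i (1−p)^{6−i} with p = 0.781
C(6,5)·0.781^5·0.219^1 = 0.381813
C(6,6)·0.781^6·0.219^0 = 0.226937
Sum = 0.6088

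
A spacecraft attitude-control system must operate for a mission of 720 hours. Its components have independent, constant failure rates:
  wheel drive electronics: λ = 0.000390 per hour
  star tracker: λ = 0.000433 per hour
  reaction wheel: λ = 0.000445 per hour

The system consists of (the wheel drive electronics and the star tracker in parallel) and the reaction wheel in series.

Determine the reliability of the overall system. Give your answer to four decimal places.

0.6783

R(wheel drive electronics) = exp(−0.000390 × 720) = 0.755179
R(star tracker) = exp(−0.000433 × 720) = 0.732157
R(reaction wheel) = exp(−0.000445 × 720) = 0.725859
Parallel (wheel drive electronics and star tracker): 1 − (1 − 0.755179)(1 − 0.732157) = 0.934426
Series ([0.934426] and reaction wheel): 0.934426 × 0.725859 = 0.6783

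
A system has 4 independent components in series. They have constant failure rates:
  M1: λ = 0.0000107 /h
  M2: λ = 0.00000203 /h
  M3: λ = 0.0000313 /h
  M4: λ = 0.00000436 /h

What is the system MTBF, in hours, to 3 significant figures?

20700

Series of exponential components: λ_sys = Σ λ_i
λ_sys = 0.0000107 + 0.00000203 + 0.0000313 + 0.00000436 = 4.8390e-05 /h
MTBF = 1 / λ_sys = 20700 h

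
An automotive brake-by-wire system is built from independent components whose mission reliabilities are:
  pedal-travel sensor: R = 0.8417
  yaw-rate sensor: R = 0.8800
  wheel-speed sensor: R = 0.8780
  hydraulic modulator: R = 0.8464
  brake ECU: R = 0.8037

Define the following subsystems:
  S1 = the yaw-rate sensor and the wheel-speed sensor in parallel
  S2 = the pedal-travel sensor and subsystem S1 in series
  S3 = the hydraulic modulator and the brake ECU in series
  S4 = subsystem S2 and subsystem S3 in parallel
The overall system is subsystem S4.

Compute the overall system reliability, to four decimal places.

Parallel (yaw-rate sensor and wheel-speed sensor): 1 − (1 − 0.880000)(1 − 0.878000) = 0.985360
Series (pedal-travel sensor and [0.985360]): 0.841700 × 0.985360 = 0.829378
Series (hydraulic modulator and brake ECU): 0.846400 × 0.803700 = 0.680252
Parallel ([0.829378] and [0.680252]): 1 − (1 − 0.829378)(1 − 0.680252) = 0.9454

0.9454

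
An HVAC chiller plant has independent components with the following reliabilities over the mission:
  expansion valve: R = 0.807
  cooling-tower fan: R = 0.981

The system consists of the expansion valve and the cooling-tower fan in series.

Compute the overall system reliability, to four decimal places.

0.7917

Series (expansion valve and cooling-tower fan): 0.807000 × 0.981000 = 0.7917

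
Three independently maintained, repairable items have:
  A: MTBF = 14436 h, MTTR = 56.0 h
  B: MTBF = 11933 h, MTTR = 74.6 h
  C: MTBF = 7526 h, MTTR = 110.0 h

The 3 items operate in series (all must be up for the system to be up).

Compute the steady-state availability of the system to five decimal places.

A(A) = MTBF/(MTBF+MTTR) = 14436/(14436+56.0) = 0.996136
A(B) = MTBF/(MTBF+MTTR) = 11933/(11933+74.6) = 0.993787
A(C) = MTBF/(MTBF+MTTR) = 7526/(7526+110.0) = 0.985595
Series availability: 0.996136 × 0.993787 × 0.985595 = 0.97569

0.97569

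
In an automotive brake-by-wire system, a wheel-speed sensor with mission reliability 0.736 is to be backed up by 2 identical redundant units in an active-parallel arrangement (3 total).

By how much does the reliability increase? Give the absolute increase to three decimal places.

R_before = 0.736
R_after = 1 − (1 − 0.736)^3 = 0.982
ΔR = 0.982 − 0.736 = 0.246

0.246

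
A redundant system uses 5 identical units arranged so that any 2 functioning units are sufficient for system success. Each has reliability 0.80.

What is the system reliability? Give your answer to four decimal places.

R = Σ_{i=2}^{5} C(5,i) p^i (1−p)^{5−i} with p = 0.80
C(5,2)·0.80^2·0.20^3 = 0.051200
C(5,3)·0.80^3·0.20^2 = 0.204800
C(5,4)·0.80^4·0.20^1 = 0.409600
C(5,5)·0.80^5·0.20^0 = 0.327680
Sum = 0.9933

0.9933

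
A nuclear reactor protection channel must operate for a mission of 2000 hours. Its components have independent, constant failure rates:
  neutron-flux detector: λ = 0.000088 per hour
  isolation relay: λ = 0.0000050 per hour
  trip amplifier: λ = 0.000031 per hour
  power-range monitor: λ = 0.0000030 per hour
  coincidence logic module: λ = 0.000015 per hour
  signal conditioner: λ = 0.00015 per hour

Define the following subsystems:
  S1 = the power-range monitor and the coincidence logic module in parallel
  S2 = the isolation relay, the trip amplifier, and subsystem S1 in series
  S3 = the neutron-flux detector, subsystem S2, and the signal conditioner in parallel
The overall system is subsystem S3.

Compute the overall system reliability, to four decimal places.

0.9971

R(neutron-flux detector) = exp(−0.000088 × 2000) = 0.838618
R(isolation relay) = exp(−0.0000050 × 2000) = 0.990050
R(trip amplifier) = exp(−0.000031 × 2000) = 0.939883
R(power-range monitor) = exp(−0.0000030 × 2000) = 0.994018
R(coincidence logic module) = exp(−0.000015 × 2000) = 0.970446
R(signal conditioner) = exp(−0.00015 × 2000) = 0.740818
Parallel (power-range monitor and coincidence logic module): 1 − (1 − 0.994018)(1 − 0.970446) = 0.999823
Series (isolation relay, trip amplifier, and [0.999823]): 0.990050 × 0.939883 × 0.999823 = 0.930366
Parallel (neutron-flux detector, [0.930366], and signal conditioner): 1 − (1 − 0.838618)(1 − 0.930366)(1 − 0.740818) = 0.9971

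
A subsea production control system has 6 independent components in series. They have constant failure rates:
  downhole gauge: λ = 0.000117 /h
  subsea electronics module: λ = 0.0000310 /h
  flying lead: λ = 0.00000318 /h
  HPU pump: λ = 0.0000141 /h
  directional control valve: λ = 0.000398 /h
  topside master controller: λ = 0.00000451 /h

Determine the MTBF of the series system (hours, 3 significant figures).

1760

Series of exponential components: λ_sys = Σ λ_i
λ_sys = 0.000117 + 0.0000310 + 0.00000318 + 0.0000141 + 0.000398 + 0.00000451 = 5.6779e-04 /h
MTBF = 1 / λ_sys = 1760 h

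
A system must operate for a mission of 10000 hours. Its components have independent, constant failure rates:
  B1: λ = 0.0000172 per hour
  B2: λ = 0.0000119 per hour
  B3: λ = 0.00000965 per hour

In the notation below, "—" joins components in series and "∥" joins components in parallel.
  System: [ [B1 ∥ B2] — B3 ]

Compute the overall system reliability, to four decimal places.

R(B1) = exp(−0.0000172 × 10000) = 0.841979
R(B2) = exp(−0.0000119 × 10000) = 0.887808
R(B3) = exp(−0.00000965 × 10000) = 0.908010
Parallel (B1 and B2): 1 − (1 − 0.841979)(1 − 0.887808) = 0.982271
Series ([0.982271] and B3): 0.982271 × 0.908010 = 0.8919

0.8919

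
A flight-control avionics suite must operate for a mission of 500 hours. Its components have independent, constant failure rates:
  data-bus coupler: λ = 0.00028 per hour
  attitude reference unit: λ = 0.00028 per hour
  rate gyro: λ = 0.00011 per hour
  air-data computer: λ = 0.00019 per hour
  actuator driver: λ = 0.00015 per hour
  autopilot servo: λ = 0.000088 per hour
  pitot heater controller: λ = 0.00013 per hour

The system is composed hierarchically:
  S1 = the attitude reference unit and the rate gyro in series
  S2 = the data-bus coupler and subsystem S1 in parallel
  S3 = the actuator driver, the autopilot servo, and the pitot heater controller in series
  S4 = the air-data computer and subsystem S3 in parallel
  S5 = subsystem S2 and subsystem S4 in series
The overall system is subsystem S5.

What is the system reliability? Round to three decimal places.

R(data-bus coupler) = exp(−0.00028 × 500) = 0.86936
R(attitude reference unit) = exp(−0.00028 × 500) = 0.86936
R(rate gyro) = exp(−0.00011 × 500) = 0.94649
R(air-data computer) = exp(−0.00019 × 500) = 0.90937
R(actuator driver) = exp(−0.00015 × 500) = 0.92774
R(autopilot servo) = exp(−0.000088 × 500) = 0.95695
R(pitot heater controller) = exp(−0.00013 × 500) = 0.93707
Series (attitude reference unit and rate gyro): 0.86936 × 0.94649 = 0.82284
Parallel (data-bus coupler and [0.82284]): 1 − (1 − 0.86936)(1 − 0.82284) = 0.97686
Series (actuator driver, autopilot servo, and pitot heater controller): 0.92774 × 0.95695 × 0.93707 = 0.83193
Parallel (air-data computer and [0.83193]): 1 − (1 − 0.90937)(1 − 0.83193) = 0.98477
Series ([0.97686] and [0.98477]): 0.97686 × 0.98477 = 0.962

0.962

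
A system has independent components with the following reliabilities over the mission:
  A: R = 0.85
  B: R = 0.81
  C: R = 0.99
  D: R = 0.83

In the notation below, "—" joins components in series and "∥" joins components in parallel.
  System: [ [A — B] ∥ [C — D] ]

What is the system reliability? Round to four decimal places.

Series (A and B): 0.850000 × 0.810000 = 0.688500
Series (C and D): 0.990000 × 0.830000 = 0.821700
Parallel ([0.688500] and [0.821700]): 1 − (1 − 0.688500)(1 − 0.821700) = 0.9445

0.9445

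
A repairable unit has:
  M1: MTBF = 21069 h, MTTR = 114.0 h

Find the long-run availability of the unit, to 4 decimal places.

0.9946

A(M1) = MTBF/(MTBF+MTTR) = 21069/(21069+114.0) = 0.9946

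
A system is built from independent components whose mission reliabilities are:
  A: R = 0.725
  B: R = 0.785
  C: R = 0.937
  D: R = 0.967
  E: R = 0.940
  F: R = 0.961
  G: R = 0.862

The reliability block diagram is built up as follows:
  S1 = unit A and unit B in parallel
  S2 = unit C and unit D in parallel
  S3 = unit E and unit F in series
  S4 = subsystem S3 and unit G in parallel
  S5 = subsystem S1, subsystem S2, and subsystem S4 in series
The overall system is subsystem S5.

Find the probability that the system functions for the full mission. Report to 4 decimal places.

0.9264

Parallel (A and B): 1 − (1 − 0.725000)(1 − 0.785000) = 0.940875
Parallel (C and D): 1 − (1 − 0.937000)(1 − 0.967000) = 0.997921
Series (E and F): 0.940000 × 0.961000 = 0.903340
Parallel ([0.903340] and G): 1 − (1 − 0.903340)(1 − 0.862000) = 0.986661
Series ([0.940875], [0.997921], and [0.986661]): 0.940875 × 0.997921 × 0.986661 = 0.9264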